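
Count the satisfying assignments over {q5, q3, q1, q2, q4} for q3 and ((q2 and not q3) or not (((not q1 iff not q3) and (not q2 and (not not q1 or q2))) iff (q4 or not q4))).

12

Initial set: {(q3 and ((q2 and not q3) or not (((not q1 iff not q3) and (not q2 and (not not q1 or q2))) iff (q4 or not q4))))}.
(q3 and ((q2 and not q3) or not (((not q1 iff not q3) and (not q2 and (not not q1 or q2))) iff (q4 or not q4)))): α-rule — add q3, ((q2 and not q3) or not (((not q1 iff not q3) and (not q2 and (not not q1 or q2))) iff (q4 or not q4))).
((q2 and not q3) or not (((not q1 iff not q3) and (not q2 and (not not q1 or q2))) iff (q4 or not q4))): β-rule — branch into (q2 and not q3)  //  not (((not q1 iff not q3) and (not q2 and (not not q1 or q2))) iff (q4 or not q4)).
  branch 1 (add (q2 and not q3)):
    (q2 and not q3): α-rule — add q2, not q3.
    × closes — contains both q3 and not q3.
  branch 2 (add not (((not q1 iff not q3) and (not q2 and (not not q1 or q2))) iff (q4 or not q4))):
    not (((not q1 iff not q3) and (not q2 and (not not q1 or q2))) iff (q4 or not q4)): β-rule — branch into ((not q1 iff not q3) and (not q2 and (not not q1 or q2))), not (q4 or not q4)  //  not ((not q1 iff not q3) and (not q2 and (not not q1 or q2))), (q4 or not q4).
      branch 2.1 (add ((not q1 iff not q3) and (not q2 and (not not q1 or q2))), not (q4 or not q4)):
        ((not q1 iff not q3) and (not q2 and (not not q1 or q2))): α-rule — add (not q1 iff not q3), (not q2 and (not not q1 or q2)).
        not (q4 or not q4): α-rule — add not q4, not not q4.
        × closes — contains both q4 and not q4.
      branch 2.2 (add not ((not q1 iff not q3) and (not q2 and (not not q1 or q2))), (q4 or not q4)):
        not ((not q1 iff not q3) and (not q2 and (not not q1 or q2))): β-rule — branch into not (not q1 iff not q3)  //  not (not q2 and (not not q1 or q2)).
          branch 2.2.1 (add not (not q1 iff not q3)):
            (q4 or not q4): β-rule — branch into q4  //  not q4.
              branch 2.2.1.1 (add q4):
                not (not q1 iff not q3): β-rule — branch into not q1, not not q3  //  not not q1, not q3.
                  branch 2.2.1.1.1 (add not q1, not not q3):
                    ○ open, literals {q1=F, q3=T, q4=T}.
                  branch 2.2.1.1.2 (add not not q1, not q3):
                    × closes — contains both q3 and not q3.
              branch 2.2.1.2 (add not q4):
                not (not q1 iff not q3): β-rule — branch into not q1, not not q3  //  not not q1, not q3.
                  branch 2.2.1.2.1 (add not q1, not not q3):
                    ○ open, literals {q1=F, q3=T, q4=F}.
                  branch 2.2.1.2.2 (add not not q1, not q3):
                    × closes — contains both q3 and not q3.
          branch 2.2.2 (add not (not q2 and (not not q1 or q2))):
            (q4 or not q4): β-rule — branch into q4  //  not q4.
              branch 2.2.2.1 (add q4):
                not (not q2 and (not not q1 or q2)): β-rule — branch into not not q2  //  not (not not q1 or q2).
                  branch 2.2.2.1.1 (add not not q2):
                    ○ open, literals {q2=T, q3=T, q4=T}.
                  branch 2.2.2.1.2 (add not (not not q1 or q2)):
                    not (not not q1 or q2): α-rule — add not not not q1, not q2.
                    not not not q1: drop double negation, giving not q1.
                    ○ open, literals {q1=F, q2=F, q3=T, q4=T}.
              branch 2.2.2.2 (add not q4):
                not (not q2 and (not not q1 or q2)): β-rule — branch into not not q2  //  not (not not q1 or q2).
                  branch 2.2.2.2.1 (add not not q2):
                    ○ open, literals {q2=T, q3=T, q4=F}.
                  branch 2.2.2.2.2 (add not (not not q1 or q2)):
                    not (not not q1 or q2): α-rule — add not not not q1, not q2.
                    not not not q1: drop double negation, giving not q1.
                    ○ open, literals {q1=F, q2=F, q3=T, q4=F}.
4 branches closed, 6 open.
Each open branch fixes some atoms; the unmentioned ones are free. Counting distinct full assignments: branch {q1=F, q3=T, q4=T} (q5, q2) contributes 4 new; branch {q1=F, q3=T, q4=F} (q5, q2) contributes 4 new; branch {q2=T, q3=T, q4=T} (q5, q1) contributes 2 new; branch {q1=F, q2=F, q3=T, q4=T} (q5) contributes 0 new; branch {q2=T, q3=T, q4=F} (q5, q1) contributes 2 new; branch {q1=F, q2=F, q3=T, q4=F} (q5) contributes 0 new. Total: 12.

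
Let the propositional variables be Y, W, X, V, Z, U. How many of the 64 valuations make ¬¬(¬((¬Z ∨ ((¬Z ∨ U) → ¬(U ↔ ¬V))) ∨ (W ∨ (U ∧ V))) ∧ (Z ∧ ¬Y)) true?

2

Initial set: {¬¬(¬((¬Z ∨ ((¬Z ∨ U) → ¬(U ↔ ¬V))) ∨ (W ∨ (U ∧ V))) ∧ (Z ∧ ¬Y))}.
¬¬(¬((¬Z ∨ ((¬Z ∨ U) → ¬(U ↔ ¬V))) ∨ (W ∨ (U ∧ V))) ∧ (Z ∧ ¬Y)): drop double negation, giving (¬((¬Z ∨ ((¬Z ∨ U) → ¬(U ↔ ¬V))) ∨ (W ∨ (U ∧ V))) ∧ (Z ∧ ¬Y)).
(¬((¬Z ∨ ((¬Z ∨ U) → ¬(U ↔ ¬V))) ∨ (W ∨ (U ∧ V))) ∧ (Z ∧ ¬Y)): α-rule — add ¬((¬Z ∨ ((¬Z ∨ U) → ¬(U ↔ ¬V))) ∨ (W ∨ (U ∧ V))), (Z ∧ ¬Y).
¬((¬Z ∨ ((¬Z ∨ U) → ¬(U ↔ ¬V))) ∨ (W ∨ (U ∧ V))): α-rule — add ¬(¬Z ∨ ((¬Z ∨ U) → ¬(U ↔ ¬V))), ¬(W ∨ (U ∧ V)).
(Z ∧ ¬Y): α-rule — add Z, ¬Y.
¬(¬Z ∨ ((¬Z ∨ U) → ¬(U ↔ ¬V))): α-rule — add ¬¬Z, ¬((¬Z ∨ U) → ¬(U ↔ ¬V)).
¬(W ∨ (U ∧ V)): α-rule — add ¬W, ¬(U ∧ V).
¬((¬Z ∨ U) → ¬(U ↔ ¬V)): α-rule — add (¬Z ∨ U), ¬¬(U ↔ ¬V).
¬(U ∧ V): β-rule — branch into ¬U  //  ¬V.
  branch 1 (add ¬U):
    (¬Z ∨ U): β-rule — branch into ¬Z  //  U.
      branch 1.1 (add ¬Z):
        × closes — contains both Z and ¬Z.
      branch 1.2 (add U):
        × closes — contains both U and ¬U.
  branch 2 (add ¬V):
    (¬Z ∨ U): β-rule — branch into ¬Z  //  U.
      branch 2.1 (add ¬Z):
        × closes — contains both Z and ¬Z.
      branch 2.2 (add U):
        ¬¬(U ↔ ¬V): β-rule — branch into U, ¬V  //  ¬U, ¬¬V.
          branch 2.2.1 (add U, ¬V):
            ○ open, literals {U=T, V=F, W=F, Y=F, Z=T}.
          branch 2.2.2 (add ¬U, ¬¬V):
            × closes — contains both U and ¬U.
4 branches closed, 1 open.
Each open branch fixes some atoms; the unmentioned ones are free. Counting distinct full assignments: branch {U=T, V=F, W=F, Y=F, Z=T} (X) contributes 2 new. Total: 2.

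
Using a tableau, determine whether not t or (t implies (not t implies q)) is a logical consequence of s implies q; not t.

Initial set: {(s implies q); not t; not (not t or (t implies (not t implies q)))}.
not (not t or (t implies (not t implies q))): α-rule — add not not t, not (t implies (not t implies q)).
× closes — contains both t and not t.
All 1 branch closes.
Every branch closed, so the premises entail the conclusion.

Yes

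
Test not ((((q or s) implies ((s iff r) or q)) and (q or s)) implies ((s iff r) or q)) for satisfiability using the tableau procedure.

Unsatisfiable

Initial set: {not ((((q or s) implies ((s iff r) or q)) and (q or s)) implies ((s iff r) or q))}.
not ((((q or s) implies ((s iff r) or q)) and (q or s)) implies ((s iff r) or q)): α-rule — add (((q or s) implies ((s iff r) or q)) and (q or s)), not ((s iff r) or q).
(((q or s) implies ((s iff r) or q)) and (q or s)): α-rule — add ((q or s) implies ((s iff r) or q)), (q or s).
not ((s iff r) or q): α-rule — add not (s iff r), not q.
((q or s) implies ((s iff r) or q)): β-rule — branch into not (q or s)  //  ((s iff r) or q).
  branch 1 (add not (q or s)):
    not (q or s): α-rule — add not q, not s.
    (q or s): β-rule — branch into q  //  s.
      branch 1.1 (add q):
        × closes — contains both q and not q.
      branch 1.2 (add s):
        × closes — contains both s and not s.
  branch 2 (add ((s iff r) or q)):
    (q or s): β-rule — branch into q  //  s.
      branch 2.1 (add q):
        × closes — contains both q and not q.
      branch 2.2 (add s):
        not (s iff r): β-rule — branch into s, not r  //  not s, r.
          branch 2.2.1 (add s, not r):
            ((s iff r) or q): β-rule — branch into (s iff r)  //  q.
              branch 2.2.1.1 (add (s iff r)):
                (s iff r): β-rule — branch into s, r  //  not s, not r.
                  branch 2.2.1.1.1 (add s, r):
                    × closes — contains both r and not r.
                  branch 2.2.1.1.2 (add not s, not r):
                    × closes — contains both s and not s.
              branch 2.2.1.2 (add q):
                × closes — contains both q and not q.
          branch 2.2.2 (add not s, r):
            × closes — contains both s and not s.
All 7 branches close.
Every branch closed; the formula is unsatisfiable.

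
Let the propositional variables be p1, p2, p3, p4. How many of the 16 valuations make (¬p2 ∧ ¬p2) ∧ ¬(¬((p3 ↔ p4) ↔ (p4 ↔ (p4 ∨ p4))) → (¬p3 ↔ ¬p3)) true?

0

Initial set: {((¬p2 ∧ ¬p2) ∧ ¬(¬((p3 ↔ p4) ↔ (p4 ↔ (p4 ∨ p4))) → (¬p3 ↔ ¬p3)))}.
((¬p2 ∧ ¬p2) ∧ ¬(¬((p3 ↔ p4) ↔ (p4 ↔ (p4 ∨ p4))) → (¬p3 ↔ ¬p3))): α-rule — add (¬p2 ∧ ¬p2), ¬(¬((p3 ↔ p4) ↔ (p4 ↔ (p4 ∨ p4))) → (¬p3 ↔ ¬p3)).
(¬p2 ∧ ¬p2): α-rule — add ¬p2, ¬p2.
¬(¬((p3 ↔ p4) ↔ (p4 ↔ (p4 ∨ p4))) → (¬p3 ↔ ¬p3)): α-rule — add ¬((p3 ↔ p4) ↔ (p4 ↔ (p4 ∨ p4))), ¬(¬p3 ↔ ¬p3).
¬((p3 ↔ p4) ↔ (p4 ↔ (p4 ∨ p4))): β-rule — branch into (p3 ↔ p4), ¬(p4 ↔ (p4 ∨ p4))  //  ¬(p3 ↔ p4), (p4 ↔ (p4 ∨ p4)).
  branch 1 (add (p3 ↔ p4), ¬(p4 ↔ (p4 ∨ p4))):
    ¬(¬p3 ↔ ¬p3): β-rule — branch into ¬p3, ¬¬p3  //  ¬¬p3, ¬p3.
      branch 1.1 (add ¬p3, ¬¬p3):
        × closes — contains both p3 and ¬p3.
      branch 1.2 (add ¬¬p3, ¬p3):
        × closes — contains both p3 and ¬p3.
  branch 2 (add ¬(p3 ↔ p4), (p4 ↔ (p4 ∨ p4))):
    ¬(¬p3 ↔ ¬p3): β-rule — branch into ¬p3, ¬¬p3  //  ¬¬p3, ¬p3.
      branch 2.1 (add ¬p3, ¬¬p3):
        × closes — contains both p3 and ¬p3.
      branch 2.2 (add ¬¬p3, ¬p3):
        × closes — contains both p3 and ¬p3.
All 4 branches close.
No open branches: the formula has 0 satisfying assignments.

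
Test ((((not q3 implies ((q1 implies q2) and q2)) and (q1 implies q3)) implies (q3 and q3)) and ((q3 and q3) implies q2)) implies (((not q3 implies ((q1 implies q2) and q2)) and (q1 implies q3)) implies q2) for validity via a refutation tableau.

Assume the negation and expand:
Initial set: {F (((((not q3 implies ((q1 implies q2) and q2)) and (q1 implies q3)) implies (q3 and q3)) and ((q3 and q3) implies q2)) implies (((not q3 implies ((q1 implies q2) and q2)) and (q1 implies q3)) implies q2))}.
F (((((not q3 implies ((q1 implies q2) and q2)) and (q1 implies q3)) implies (q3 and q3)) and ((q3 and q3) implies q2)) implies (((not q3 implies ((q1 implies q2) and q2)) and (q1 implies q3)) implies q2)): α-rule — add T ((((not q3 implies ((q1 implies q2) and q2)) and (q1 implies q3)) implies (q3 and q3)) and ((q3 and q3) implies q2)), F (((not q3 implies ((q1 implies q2) and q2)) and (q1 implies q3)) implies q2).
T ((((not q3 implies ((q1 implies q2) and q2)) and (q1 implies q3)) implies (q3 and q3)) and ((q3 and q3) implies q2)): α-rule — add T (((not q3 implies ((q1 implies q2) and q2)) and (q1 implies q3)) implies (q3 and q3)), T ((q3 and q3) implies q2).
F (((not q3 implies ((q1 implies q2) and q2)) and (q1 implies q3)) implies q2): α-rule — add T ((not q3 implies ((q1 implies q2) and q2)) and (q1 implies q3)), F q2.
T ((not q3 implies ((q1 implies q2) and q2)) and (q1 implies q3)): α-rule — add T (not q3 implies ((q1 implies q2) and q2)), T (q1 implies q3).
T (((not q3 implies ((q1 implies q2) and q2)) and (q1 implies q3)) implies (q3 and q3)): β-rule — branch into F ((not q3 implies ((q1 implies q2) and q2)) and (q1 implies q3))  //  T (q3 and q3).
  branch 1 (add F ((not q3 implies ((q1 implies q2) and q2)) and (q1 implies q3))):
    T ((q3 and q3) implies q2): β-rule — branch into F (q3 and q3)  //  T q2.
      branch 1.1 (add F (q3 and q3)):
        T (not q3 implies ((q1 implies q2) and q2)): β-rule — branch into F not q3  //  T ((q1 implies q2) and q2).
          branch 1.1.1 (add F not q3):
            T (q1 implies q3): β-rule — branch into F q1  //  T q3.
              branch 1.1.1.1 (add F q1):
                F ((not q3 implies ((q1 implies q2) and q2)) and (q1 implies q3)): β-rule — branch into F (not q3 implies ((q1 implies q2) and q2))  //  F (q1 implies q3).
                  branch 1.1.1.1.1 (add F (not q3 implies ((q1 implies q2) and q2))):
                    F (not q3 implies ((q1 implies q2) and q2)): α-rule — add T not q3, F ((q1 implies q2) and q2).
                    × closes — contains both q3 and not q3.
                  branch 1.1.1.1.2 (add F (q1 implies q3)):
                    F (q1 implies q3): α-rule — add T q1, F q3.
                    × closes — contains both q1 and not q1.
              branch 1.1.1.2 (add T q3):
                F ((not q3 implies ((q1 implies q2) and q2)) and (q1 implies q3)): β-rule — branch into F (not q3 implies ((q1 implies q2) and q2))  //  F (q1 implies q3).
                  branch 1.1.1.2.1 (add F (not q3 implies ((q1 implies q2) and q2))):
                    F (not q3 implies ((q1 implies q2) and q2)): α-rule — add T not q3, F ((q1 implies q2) and q2).
                    × closes — contains both q3 and not q3.
                  branch 1.1.1.2.2 (add F (q1 implies q3)):
                    F (q1 implies q3): α-rule — add T q1, F q3.
                    × closes — contains both q3 and not q3.
          branch 1.1.2 (add T ((q1 implies q2) and q2)):
            T ((q1 implies q2) and q2): α-rule — add T (q1 implies q2), T q2.
            × closes — contains both q2 and not q2.
      branch 1.2 (add T q2):
        × closes — contains both q2 and not q2.
  branch 2 (add T (q3 and q3)):
    T (q3 and q3): α-rule — add T q3, T q3.
    T ((q3 and q3) implies q2): β-rule — branch into F (q3 and q3)  //  T q2.
      branch 2.1 (add F (q3 and q3)):
        T (not q3 implies ((q1 implies q2) and q2)): β-rule — branch into F not q3  //  T ((q1 implies q2) and q2).
          branch 2.1.1 (add F not q3):
            T (q1 implies q3): β-rule — branch into F q1  //  T q3.
              branch 2.1.1.1 (add F q1):
                F (q3 and q3): β-rule — branch into F q3  //  F q3.
                  branch 2.1.1.1.1 (add F q3):
                    × closes — contains both q3 and not q3.
                  branch 2.1.1.1.2 (add F q3):
                    × closes — contains both q3 and not q3.
              branch 2.1.1.2 (add T q3):
                F (q3 and q3): β-rule — branch into F q3  //  F q3.
                  branch 2.1.1.2.1 (add F q3):
                    × closes — contains both q3 and not q3.
                  branch 2.1.1.2.2 (add F q3):
                    × closes — contains both q3 and not q3.
          branch 2.1.2 (add T ((q1 implies q2) and q2)):
            T ((q1 implies q2) and q2): α-rule — add T (q1 implies q2), T q2.
            × closes — contains both q2 and not q2.
      branch 2.2 (add T q2):
        × closes — contains both q2 and not q2.
All 12 branches close.
Every branch closed, so the negation is unsatisfiable and the formula is valid.

Valid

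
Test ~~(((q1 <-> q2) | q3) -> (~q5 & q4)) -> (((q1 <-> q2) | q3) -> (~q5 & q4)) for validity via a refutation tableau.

Valid

Assume the negation and expand:
Initial set: {F (~~(((q1 <-> q2) | q3) -> (~q5 & q4)) -> (((q1 <-> q2) | q3) -> (~q5 & q4)))}.
F (~~(((q1 <-> q2) | q3) -> (~q5 & q4)) -> (((q1 <-> q2) | q3) -> (~q5 & q4))): α-rule — add T ~~(((q1 <-> q2) | q3) -> (~q5 & q4)), F (((q1 <-> q2) | q3) -> (~q5 & q4)).
T ~~(((q1 <-> q2) | q3) -> (~q5 & q4)): drop double negation, giving T (((q1 <-> q2) | q3) -> (~q5 & q4)).
F (((q1 <-> q2) | q3) -> (~q5 & q4)): α-rule — add T ((q1 <-> q2) | q3), F (~q5 & q4).
T (((q1 <-> q2) | q3) -> (~q5 & q4)): β-rule — branch into F ((q1 <-> q2) | q3)  //  T (~q5 & q4).
  branch 1 (add F ((q1 <-> q2) | q3)):
    F ((q1 <-> q2) | q3): α-rule — add F (q1 <-> q2), F q3.
    T ((q1 <-> q2) | q3): β-rule — branch into T (q1 <-> q2)  //  T q3.
      branch 1.1 (add T (q1 <-> q2)):
        F (~q5 & q4): β-rule — branch into F ~q5  //  F q4.
          branch 1.1.1 (add F ~q5):
            F (q1 <-> q2): β-rule — branch into T q1, F q2  //  F q1, T q2.
              branch 1.1.1.1 (add T q1, F q2):
                T (q1 <-> q2): β-rule — branch into T q1, T q2  //  F q1, F q2.
                  branch 1.1.1.1.1 (add T q1, T q2):
                    × closes — contains both q2 and ~q2.
                  branch 1.1.1.1.2 (add F q1, F q2):
                    × closes — contains both q1 and ~q1.
              branch 1.1.1.2 (add F q1, T q2):
                T (q1 <-> q2): β-rule — branch into T q1, T q2  //  F q1, F q2.
                  branch 1.1.1.2.1 (add T q1, T q2):
                    × closes — contains both q1 and ~q1.
                  branch 1.1.1.2.2 (add F q1, F q2):
                    × closes — contains both q2 and ~q2.
          branch 1.1.2 (add F q4):
            F (q1 <-> q2): β-rule — branch into T q1, F q2  //  F q1, T q2.
              branch 1.1.2.1 (add T q1, F q2):
                T (q1 <-> q2): β-rule — branch into T q1, T q2  //  F q1, F q2.
                  branch 1.1.2.1.1 (add T q1, T q2):
                    × closes — contains both q2 and ~q2.
                  branch 1.1.2.1.2 (add F q1, F q2):
                    × closes — contains both q1 and ~q1.
              branch 1.1.2.2 (add F q1, T q2):
                T (q1 <-> q2): β-rule — branch into T q1, T q2  //  F q1, F q2.
                  branch 1.1.2.2.1 (add T q1, T q2):
                    × closes — contains both q1 and ~q1.
                  branch 1.1.2.2.2 (add F q1, F q2):
                    × closes — contains both q2 and ~q2.
      branch 1.2 (add T q3):
        × closes — contains both q3 and ~q3.
  branch 2 (add T (~q5 & q4)):
    T (~q5 & q4): α-rule — add T ~q5, T q4.
    T ((q1 <-> q2) | q3): β-rule — branch into T (q1 <-> q2)  //  T q3.
      branch 2.1 (add T (q1 <-> q2)):
        F (~q5 & q4): β-rule — branch into F ~q5  //  F q4.
          branch 2.1.1 (add F ~q5):
            × closes — contains both q5 and ~q5.
          branch 2.1.2 (add F q4):
            × closes — contains both q4 and ~q4.
      branch 2.2 (add T q3):
        F (~q5 & q4): β-rule — branch into F ~q5  //  F q4.
          branch 2.2.1 (add F ~q5):
            × closes — contains both q5 and ~q5.
          branch 2.2.2 (add F q4):
            × closes — contains both q4 and ~q4.
All 13 branches close.
Every branch closed, so the negation is unsatisfiable and the formula is valid.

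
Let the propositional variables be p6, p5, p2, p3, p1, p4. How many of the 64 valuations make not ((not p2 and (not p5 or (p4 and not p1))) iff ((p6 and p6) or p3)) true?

Initial set: {not ((not p2 and (not p5 or (p4 and not p1))) iff ((p6 and p6) or p3))}.
not ((not p2 and (not p5 or (p4 and not p1))) iff ((p6 and p6) or p3)): β-rule — branch into (not p2 and (not p5 or (p4 and not p1))), not ((p6 and p6) or p3)  //  not (not p2 and (not p5 or (p4 and not p1))), ((p6 and p6) or p3).
  branch 1 (add (not p2 and (not p5 or (p4 and not p1))), not ((p6 and p6) or p3)):
    (not p2 and (not p5 or (p4 and not p1))): α-rule — add not p2, (not p5 or (p4 and not p1)).
    not ((p6 and p6) or p3): α-rule — add not (p6 and p6), not p3.
    (not p5 or (p4 and not p1)): β-rule — branch into not p5  //  (p4 and not p1).
      branch 1.1 (add not p5):
        not (p6 and p6): β-rule — branch into not p6  //  not p6.
          branch 1.1.1 (add not p6):
            ○ open, literals {p2=0, p3=0, p5=0, p6=0}.
          branch 1.1.2 (add not p6):
            ○ open, literals {p2=0, p3=0, p5=0, p6=0}.
      branch 1.2 (add (p4 and not p1)):
        (p4 and not p1): α-rule — add p4, not p1.
        not (p6 and p6): β-rule — branch into not p6  //  not p6.
          branch 1.2.1 (add not p6):
            ○ open, literals {p1=0, p2=0, p3=0, p4=1, p6=0}.
          branch 1.2.2 (add not p6):
            ○ open, literals {p1=0, p2=0, p3=0, p4=1, p6=0}.
  branch 2 (add not (not p2 and (not p5 or (p4 and not p1))), ((p6 and p6) or p3)):
    not (not p2 and (not p5 or (p4 and not p1))): β-rule — branch into not not p2  //  not (not p5 or (p4 and not p1)).
      branch 2.1 (add not not p2):
        ((p6 and p6) or p3): β-rule — branch into (p6 and p6)  //  p3.
          branch 2.1.1 (add (p6 and p6)):
            (p6 and p6): α-rule — add p6, p6.
            ○ open, literals {p2=1, p6=1}.
          branch 2.1.2 (add p3):
            ○ open, literals {p2=1, p3=1}.
      branch 2.2 (add not (not p5 or (p4 and not p1))):
        not (not p5 or (p4 and not p1)): α-rule — add not not p5, not (p4 and not p1).
        ((p6 and p6) or p3): β-rule — branch into (p6 and p6)  //  p3.
          branch 2.2.1 (add (p6 and p6)):
            (p6 and p6): α-rule — add p6, p6.
            not (p4 and not p1): β-rule — branch into not p4  //  not not p1.
              branch 2.2.1.1 (add not p4):
                ○ open, literals {p4=0, p5=1, p6=1}.
              branch 2.2.1.2 (add not not p1):
                ○ open, literals {p1=1, p5=1, p6=1}.
          branch 2.2.2 (add p3):
            not (p4 and not p1): β-rule — branch into not p4  //  not not p1.
              branch 2.2.2.1 (add not p4):
                ○ open, literals {p3=1, p4=0, p5=1}.
              branch 2.2.2.2 (add not not p1):
                ○ open, literals {p1=1, p3=1, p5=1}.
0 branches closed, 10 open.
Each open branch fixes some atoms; the unmentioned ones are free. Counting distinct full assignments: branch {p2=0, p3=0, p5=0, p6=0} (p1, p4) contributes 4 new; branch {p2=0, p3=0, p5=0, p6=0} (p1, p4) contributes 0 new; branch {p1=0, p2=0, p3=0, p4=1, p6=0} (p5) contributes 1 new; branch {p1=0, p2=0, p3=0, p4=1, p6=0} (p5) contributes 0 new; branch {p2=1, p6=1} (p5, p3, p1, p4) contributes 16 new; branch {p2=1, p3=1} (p6, p5, p1, p4) contributes 8 new; branch {p4=0, p5=1, p6=1} (p2, p3, p1) contributes 4 new; branch {p1=1, p5=1, p6=1} (p2, p3, p4) contributes 2 new; branch {p3=1, p4=0, p5=1} (p6, p2, p1) contributes 2 new; branch {p1=1, p3=1, p5=1} (p6, p2, p4) contributes 1 new. Total: 38.

38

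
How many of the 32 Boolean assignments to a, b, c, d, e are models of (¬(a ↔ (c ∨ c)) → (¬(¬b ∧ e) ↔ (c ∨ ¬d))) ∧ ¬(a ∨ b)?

Initial set: {((¬(a ↔ (c ∨ c)) → (¬(¬b ∧ e) ↔ (c ∨ ¬d))) ∧ ¬(a ∨ b))}.
((¬(a ↔ (c ∨ c)) → (¬(¬b ∧ e) ↔ (c ∨ ¬d))) ∧ ¬(a ∨ b)): α-rule — add (¬(a ↔ (c ∨ c)) → (¬(¬b ∧ e) ↔ (c ∨ ¬d))), ¬(a ∨ b).
¬(a ∨ b): α-rule — add ¬a, ¬b.
(¬(a ↔ (c ∨ c)) → (¬(¬b ∧ e) ↔ (c ∨ ¬d))): β-rule — branch into ¬¬(a ↔ (c ∨ c))  //  (¬(¬b ∧ e) ↔ (c ∨ ¬d)).
  branch 1 (add ¬¬(a ↔ (c ∨ c))):
    ¬¬(a ↔ (c ∨ c)): β-rule — branch into a, (c ∨ c)  //  ¬a, ¬(c ∨ c).
      branch 1.1 (add a, (c ∨ c)):
        × closes — contains both a and ¬a.
      branch 1.2 (add ¬a, ¬(c ∨ c)):
        ¬(c ∨ c): α-rule — add ¬c, ¬c.
        ○ open, literals {a=F, b=F, c=F}.
  branch 2 (add (¬(¬b ∧ e) ↔ (c ∨ ¬d))):
    (¬(¬b ∧ e) ↔ (c ∨ ¬d)): β-rule — branch into ¬(¬b ∧ e), (c ∨ ¬d)  //  ¬¬(¬b ∧ e), ¬(c ∨ ¬d).
      branch 2.1 (add ¬(¬b ∧ e), (c ∨ ¬d)):
        ¬(¬b ∧ e): β-rule — branch into ¬¬b  //  ¬e.
          branch 2.1.1 (add ¬¬b):
            × closes — contains both b and ¬b.
          branch 2.1.2 (add ¬e):
            (c ∨ ¬d): β-rule — branch into c  //  ¬d.
              branch 2.1.2.1 (add c):
                ○ open, literals {a=F, b=F, c=T, e=F}.
              branch 2.1.2.2 (add ¬d):
                ○ open, literals {a=F, b=F, d=F, e=F}.
      branch 2.2 (add ¬¬(¬b ∧ e), ¬(c ∨ ¬d)):
        ¬¬(¬b ∧ e): α-rule — add ¬b, e.
        ¬(c ∨ ¬d): α-rule — add ¬c, ¬¬d.
        ○ open, literals {a=F, b=F, c=F, d=T, e=T}.
2 branches closed, 4 open.
Each open branch fixes some atoms; the unmentioned ones are free. Counting distinct full assignments: branch {a=F, b=F, c=F} (d, e) contributes 4 new; branch {a=F, b=F, c=T, e=F} (d) contributes 2 new; branch {a=F, b=F, d=F, e=F} (c) contributes 0 new; branch {a=F, b=F, c=F, d=T, e=T} (none free) contributes 0 new. Total: 6.

6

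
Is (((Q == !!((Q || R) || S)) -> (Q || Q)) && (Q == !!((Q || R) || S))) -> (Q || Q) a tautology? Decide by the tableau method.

Valid

Assume the negation and expand:
Initial set: {!((((Q == !!((Q || R) || S)) -> (Q || Q)) && (Q == !!((Q || R) || S))) -> (Q || Q))}.
!((((Q == !!((Q || R) || S)) -> (Q || Q)) && (Q == !!((Q || R) || S))) -> (Q || Q)): α-rule — add (((Q == !!((Q || R) || S)) -> (Q || Q)) && (Q == !!((Q || R) || S))), !(Q || Q).
(((Q == !!((Q || R) || S)) -> (Q || Q)) && (Q == !!((Q || R) || S))): α-rule — add ((Q == !!((Q || R) || S)) -> (Q || Q)), (Q == !!((Q || R) || S)).
!(Q || Q): α-rule — add !Q, !Q.
((Q == !!((Q || R) || S)) -> (Q || Q)): β-rule — branch into !(Q == !!((Q || R) || S))  //  (Q || Q).
  branch 1 (add !(Q == !!((Q || R) || S))):
    (Q == !!((Q || R) || S)): β-rule — branch into Q, !!((Q || R) || S)  //  !Q, !!!((Q || R) || S).
      branch 1.1 (add Q, !!((Q || R) || S)):
        × closes — contains both Q and !Q.
      branch 1.2 (add !Q, !!!((Q || R) || S)):
        !!!((Q || R) || S): drop double negation, giving !((Q || R) || S).
        !((Q || R) || S): α-rule — add !(Q || R), !S.
        !(Q || R): α-rule — add !Q, !R.
        !(Q == !!((Q || R) || S)): β-rule — branch into Q, !!!((Q || R) || S)  //  !Q, !!((Q || R) || S).
          branch 1.2.1 (add Q, !!!((Q || R) || S)):
            × closes — contains both Q and !Q.
          branch 1.2.2 (add !Q, !!((Q || R) || S)):
            !!((Q || R) || S): drop double negation, giving ((Q || R) || S).
            ((Q || R) || S): β-rule — branch into (Q || R)  //  S.
              branch 1.2.2.1 (add (Q || R)):
                (Q || R): β-rule — branch into Q  //  R.
                  branch 1.2.2.1.1 (add Q):
                    × closes — contains both Q and !Q.
                  branch 1.2.2.1.2 (add R):
                    × closes — contains both R and !R.
              branch 1.2.2.2 (add S):
                × closes — contains both S and !S.
  branch 2 (add (Q || Q)):
    (Q == !!((Q || R) || S)): β-rule — branch into Q, !!((Q || R) || S)  //  !Q, !!!((Q || R) || S).
      branch 2.1 (add Q, !!((Q || R) || S)):
        × closes — contains both Q and !Q.
      branch 2.2 (add !Q, !!!((Q || R) || S)):
        !!!((Q || R) || S): drop double negation, giving !((Q || R) || S).
        !((Q || R) || S): α-rule — add !(Q || R), !S.
        !(Q || R): α-rule — add !Q, !R.
        (Q || Q): β-rule — branch into Q  //  Q.
          branch 2.2.1 (add Q):
            × closes — contains both Q and !Q.
          branch 2.2.2 (add Q):
            × closes — contains both Q and !Q.
All 8 branches close.
Every branch closed, so the negation is unsatisfiable and the formula is valid.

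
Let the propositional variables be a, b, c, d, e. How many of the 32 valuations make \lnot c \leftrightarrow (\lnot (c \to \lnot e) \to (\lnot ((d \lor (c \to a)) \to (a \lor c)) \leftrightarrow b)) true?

20

Initial set: {(\lnot c \leftrightarrow (\lnot (c \to \lnot e) \to (\lnot ((d \lor (c \to a)) \to (a \lor c)) \leftrightarrow b)))}.
(\lnot c \leftrightarrow (\lnot (c \to \lnot e) \to (\lnot ((d \lor (c \to a)) \to (a \lor c)) \leftrightarrow b))): β-rule — branch into \lnot c, (\lnot (c \to \lnot e) \to (\lnot ((d \lor (c \to a)) \to (a \lor c)) \leftrightarrow b))  //  \lnot \lnot c, \lnot (\lnot (c \to \lnot e) \to (\lnot ((d \lor (c \to a)) \to (a \lor c)) \leftrightarrow b)).
  branch 1 (add \lnot c, (\lnot (c \to \lnot e) \to (\lnot ((d \lor (c \to a)) \to (a \lor c)) \leftrightarrow b))):
    (\lnot (c \to \lnot e) \to (\lnot ((d \lor (c \to a)) \to (a \lor c)) \leftrightarrow b)): β-rule — branch into \lnot \lnot (c \to \lnot e)  //  (\lnot ((d \lor (c \to a)) \to (a \lor c)) \leftrightarrow b).
      branch 1.1 (add \lnot \lnot (c \to \lnot e)):
        \lnot \lnot (c \to \lnot e): β-rule — branch into \lnot c  //  \lnot e.
          branch 1.1.1 (add \lnot c):
            ○ open, literals {c=F}.
          branch 1.1.2 (add \lnot e):
            ○ open, literals {c=F, e=F}.
      branch 1.2 (add (\lnot ((d \lor (c \to a)) \to (a \lor c)) \leftrightarrow b)):
        (\lnot ((d \lor (c \to a)) \to (a \lor c)) \leftrightarrow b): β-rule — branch into \lnot ((d \lor (c \to a)) \to (a \lor c)), b  //  \lnot \lnot ((d \lor (c \to a)) \to (a \lor c)), \lnot b.
          branch 1.2.1 (add \lnot ((d \lor (c \to a)) \to (a \lor c)), b):
            \lnot ((d \lor (c \to a)) \to (a \lor c)): α-rule — add (d \lor (c \to a)), \lnot (a \lor c).
            \lnot (a \lor c): α-rule — add \lnot a, \lnot c.
            (d \lor (c \to a)): β-rule — branch into d  //  (c \to a).
              branch 1.2.1.1 (add d):
                ○ open, literals {a=F, b=T, c=F, d=T}.
              branch 1.2.1.2 (add (c \to a)):
                (c \to a): β-rule — branch into \lnot c  //  a.
                  branch 1.2.1.2.1 (add \lnot c):
                    ○ open, literals {a=F, b=T, c=F}.
                  branch 1.2.1.2.2 (add a):
                    × closes — contains both a and \lnot a.
          branch 1.2.2 (add \lnot \lnot ((d \lor (c \to a)) \to (a \lor c)), \lnot b):
            \lnot \lnot ((d \lor (c \to a)) \to (a \lor c)): β-rule — branch into \lnot (d \lor (c \to a))  //  (a \lor c).
              branch 1.2.2.1 (add \lnot (d \lor (c \to a))):
                \lnot (d \lor (c \to a)): α-rule — add \lnot d, \lnot (c \to a).
                \lnot (c \to a): α-rule — add c, \lnot a.
                × closes — contains both c and \lnot c.
              branch 1.2.2.2 (add (a \lor c)):
                (a \lor c): β-rule — branch into a  //  c.
                  branch 1.2.2.2.1 (add a):
                    ○ open, literals {a=T, b=F, c=F}.
                  branch 1.2.2.2.2 (add c):
                    × closes — contains both c and \lnot c.
  branch 2 (add \lnot \lnot c, \lnot (\lnot (c \to \lnot e) \to (\lnot ((d \lor (c \to a)) \to (a \lor c)) \leftrightarrow b))):
    \lnot (\lnot (c \to \lnot e) \to (\lnot ((d \lor (c \to a)) \to (a \lor c)) \leftrightarrow b)): α-rule — add \lnot (c \to \lnot e), \lnot (\lnot ((d \lor (c \to a)) \to (a \lor c)) \leftrightarrow b).
    \lnot (c \to \lnot e): α-rule — add c, \lnot \lnot e.
    \lnot (\lnot ((d \lor (c \to a)) \to (a \lor c)) \leftrightarrow b): β-rule — branch into \lnot ((d \lor (c \to a)) \to (a \lor c)), \lnot b  //  \lnot \lnot ((d \lor (c \to a)) \to (a \lor c)), b.
      branch 2.1 (add \lnot ((d \lor (c \to a)) \to (a \lor c)), \lnot b):
        \lnot ((d \lor (c \to a)) \to (a \lor c)): α-rule — add (d \lor (c \to a)), \lnot (a \lor c).
        \lnot (a \lor c): α-rule — add \lnot a, \lnot c.
        × closes — contains both c and \lnot c.
      branch 2.2 (add \lnot \lnot ((d \lor (c \to a)) \to (a \lor c)), b):
        \lnot \lnot ((d \lor (c \to a)) \to (a \lor c)): β-rule — branch into \lnot (d \lor (c \to a))  //  (a \lor c).
          branch 2.2.1 (add \lnot (d \lor (c \to a))):
            \lnot (d \lor (c \to a)): α-rule — add \lnot d, \lnot (c \to a).
            \lnot (c \to a): α-rule — add c, \lnot a.
            ○ open, literals {a=F, b=T, c=T, d=F, e=T}.
          branch 2.2.2 (add (a \lor c)):
            (a \lor c): β-rule — branch into a  //  c.
              branch 2.2.2.1 (add a):
                ○ open, literals {a=T, b=T, c=T, e=T}.
              branch 2.2.2.2 (add c):
                ○ open, literals {b=T, c=T, e=T}.
4 branches closed, 8 open.
Each open branch fixes some atoms; the unmentioned ones are free. Counting distinct full assignments: branch {c=F} (a, b, d, e) contributes 16 new; branch {c=F, e=F} (a, b, d) contributes 0 new; branch {a=F, b=T, c=F, d=T} (e) contributes 0 new; branch {a=F, b=T, c=F} (d, e) contributes 0 new; branch {a=T, b=F, c=F} (d, e) contributes 0 new; branch {a=F, b=T, c=T, d=F, e=T} (none free) contributes 1 new; branch {a=T, b=T, c=T, e=T} (d) contributes 2 new; branch {b=T, c=T, e=T} (a, d) contributes 1 new. Total: 20.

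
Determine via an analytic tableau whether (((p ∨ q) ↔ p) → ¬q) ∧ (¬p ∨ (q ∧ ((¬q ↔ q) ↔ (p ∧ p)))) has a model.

Initial set: {((((p ∨ q) ↔ p) → ¬q) ∧ (¬p ∨ (q ∧ ((¬q ↔ q) ↔ (p ∧ p)))))}.
((((p ∨ q) ↔ p) → ¬q) ∧ (¬p ∨ (q ∧ ((¬q ↔ q) ↔ (p ∧ p))))): α-rule — add (((p ∨ q) ↔ p) → ¬q), (¬p ∨ (q ∧ ((¬q ↔ q) ↔ (p ∧ p)))).
(((p ∨ q) ↔ p) → ¬q): β-rule — branch into ¬((p ∨ q) ↔ p)  //  ¬q.
  branch 1 (add ¬((p ∨ q) ↔ p)):
    (¬p ∨ (q ∧ ((¬q ↔ q) ↔ (p ∧ p)))): β-rule — branch into ¬p  //  (q ∧ ((¬q ↔ q) ↔ (p ∧ p))).
      branch 1.1 (add ¬p):
        ¬((p ∨ q) ↔ p): β-rule — branch into (p ∨ q), ¬p  //  ¬(p ∨ q), p.
          branch 1.1.1 (add (p ∨ q), ¬p):
            (p ∨ q): β-rule — branch into p  //  q.
              branch 1.1.1.1 (add p):
                × closes — contains both p and ¬p.
              branch 1.1.1.2 (add q):
                ○ open, literals {p=0, q=1}.
          branch 1.1.2 (add ¬(p ∨ q), p):
            × closes — contains both p and ¬p.
      branch 1.2 (add (q ∧ ((¬q ↔ q) ↔ (p ∧ p)))):
        (q ∧ ((¬q ↔ q) ↔ (p ∧ p))): α-rule — add q, ((¬q ↔ q) ↔ (p ∧ p)).
        ¬((p ∨ q) ↔ p): β-rule — branch into (p ∨ q), ¬p  //  ¬(p ∨ q), p.
          branch 1.2.1 (add (p ∨ q), ¬p):
            ((¬q ↔ q) ↔ (p ∧ p)): β-rule — branch into (¬q ↔ q), (p ∧ p)  //  ¬(¬q ↔ q), ¬(p ∧ p).
              branch 1.2.1.1 (add (¬q ↔ q), (p ∧ p)):
                (p ∧ p): α-rule — add p, p.
                × closes — contains both p and ¬p.
              branch 1.2.1.2 (add ¬(¬q ↔ q), ¬(p ∧ p)):
                (p ∨ q): β-rule — branch into p  //  q.
                  branch 1.2.1.2.1 (add p):
                    × closes — contains both p and ¬p.
                  branch 1.2.1.2.2 (add q):
                    ¬(¬q ↔ q): β-rule — branch into ¬q, ¬q  //  ¬¬q, q.
                      branch 1.2.1.2.2.1 (add ¬q, ¬q):
                        × closes — contains both q and ¬q.
                      branch 1.2.1.2.2.2 (add ¬¬q, q):
                        ¬(p ∧ p): β-rule — branch into ¬p  //  ¬p.
                          branch 1.2.1.2.2.2.1 (add ¬p):
                            ○ open, literals {p=0, q=1}.
                          branch 1.2.1.2.2.2.2 (add ¬p):
                            ○ open, literals {p=0, q=1}.
          branch 1.2.2 (add ¬(p ∨ q), p):
            ¬(p ∨ q): α-rule — add ¬p, ¬q.
            × closes — contains both p and ¬p.
  branch 2 (add ¬q):
    (¬p ∨ (q ∧ ((¬q ↔ q) ↔ (p ∧ p)))): β-rule — branch into ¬p  //  (q ∧ ((¬q ↔ q) ↔ (p ∧ p))).
      branch 2.1 (add ¬p):
        ○ open, literals {p=0, q=0}.
      branch 2.2 (add (q ∧ ((¬q ↔ q) ↔ (p ∧ p)))):
        (q ∧ ((¬q ↔ q) ↔ (p ∧ p))): α-rule — add q, ((¬q ↔ q) ↔ (p ∧ p)).
        × closes — contains both q and ¬q.
7 branches closed, 4 open.
An open branch gives a satisfying assignment: p=0, q=1.

Satisfiable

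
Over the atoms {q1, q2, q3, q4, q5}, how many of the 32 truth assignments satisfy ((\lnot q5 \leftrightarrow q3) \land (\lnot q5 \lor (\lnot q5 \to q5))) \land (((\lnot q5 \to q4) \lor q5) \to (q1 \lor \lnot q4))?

Initial set: {(((\lnot q5 \leftrightarrow q3) \land (\lnot q5 \lor (\lnot q5 \to q5))) \land (((\lnot q5 \to q4) \lor q5) \to (q1 \lor \lnot q4)))}.
(((\lnot q5 \leftrightarrow q3) \land (\lnot q5 \lor (\lnot q5 \to q5))) \land (((\lnot q5 \to q4) \lor q5) \to (q1 \lor \lnot q4))): α-rule — add ((\lnot q5 \leftrightarrow q3) \land (\lnot q5 \lor (\lnot q5 \to q5))), (((\lnot q5 \to q4) \lor q5) \to (q1 \lor \lnot q4)).
((\lnot q5 \leftrightarrow q3) \land (\lnot q5 \lor (\lnot q5 \to q5))): α-rule — add (\lnot q5 \leftrightarrow q3), (\lnot q5 \lor (\lnot q5 \to q5)).
(((\lnot q5 \to q4) \lor q5) \to (q1 \lor \lnot q4)): β-rule — branch into \lnot ((\lnot q5 \to q4) \lor q5)  //  (q1 \lor \lnot q4).
  branch 1 (add \lnot ((\lnot q5 \to q4) \lor q5)):
    \lnot ((\lnot q5 \to q4) \lor q5): α-rule — add \lnot (\lnot q5 \to q4), \lnot q5.
    \lnot (\lnot q5 \to q4): α-rule — add \lnot q5, \lnot q4.
    (\lnot q5 \leftrightarrow q3): β-rule — branch into \lnot q5, q3  //  \lnot \lnot q5, \lnot q3.
      branch 1.1 (add \lnot q5, q3):
        (\lnot q5 \lor (\lnot q5 \to q5)): β-rule — branch into \lnot q5  //  (\lnot q5 \to q5).
          branch 1.1.1 (add \lnot q5):
            ○ open, literals {q3=true, q4=false, q5=false}.
          branch 1.1.2 (add (\lnot q5 \to q5)):
            (\lnot q5 \to q5): β-rule — branch into \lnot \lnot q5  //  q5.
              branch 1.1.2.1 (add \lnot \lnot q5):
                × closes — contains both q5 and \lnot q5.
              branch 1.1.2.2 (add q5):
                × closes — contains both q5 and \lnot q5.
      branch 1.2 (add \lnot \lnot q5, \lnot q3):
        × closes — contains both q5 and \lnot q5.
  branch 2 (add (q1 \lor \lnot q4)):
    (\lnot q5 \leftrightarrow q3): β-rule — branch into \lnot q5, q3  //  \lnot \lnot q5, \lnot q3.
      branch 2.1 (add \lnot q5, q3):
        (\lnot q5 \lor (\lnot q5 \to q5)): β-rule — branch into \lnot q5  //  (\lnot q5 \to q5).
          branch 2.1.1 (add \lnot q5):
            (q1 \lor \lnot q4): β-rule — branch into q1  //  \lnot q4.
              branch 2.1.1.1 (add q1):
                ○ open, literals {q1=true, q3=true, q5=false}.
              branch 2.1.1.2 (add \lnot q4):
                ○ open, literals {q3=true, q4=false, q5=false}.
          branch 2.1.2 (add (\lnot q5 \to q5)):
            (q1 \lor \lnot q4): β-rule — branch into q1  //  \lnot q4.
              branch 2.1.2.1 (add q1):
                (\lnot q5 \to q5): β-rule — branch into \lnot \lnot q5  //  q5.
                  branch 2.1.2.1.1 (add \lnot \lnot q5):
                    × closes — contains both q5 and \lnot q5.
                  branch 2.1.2.1.2 (add q5):
                    × closes — contains both q5 and \lnot q5.
              branch 2.1.2.2 (add \lnot q4):
                (\lnot q5 \to q5): β-rule — branch into \lnot \lnot q5  //  q5.
                  branch 2.1.2.2.1 (add \lnot \lnot q5):
                    × closes — contains both q5 and \lnot q5.
                  branch 2.1.2.2.2 (add q5):
                    × closes — contains both q5 and \lnot q5.
      branch 2.2 (add \lnot \lnot q5, \lnot q3):
        (\lnot q5 \lor (\lnot q5 \to q5)): β-rule — branch into \lnot q5  //  (\lnot q5 \to q5).
          branch 2.2.1 (add \lnot q5):
            × closes — contains both q5 and \lnot q5.
          branch 2.2.2 (add (\lnot q5 \to q5)):
            (q1 \lor \lnot q4): β-rule — branch into q1  //  \lnot q4.
              branch 2.2.2.1 (add q1):
                (\lnot q5 \to q5): β-rule — branch into \lnot \lnot q5  //  q5.
                  branch 2.2.2.1.1 (add \lnot \lnot q5):
                    ○ open, literals {q1=true, q3=false, q5=true}.
                  branch 2.2.2.1.2 (add q5):
                    ○ open, literals {q1=true, q3=false, q5=true}.
              branch 2.2.2.2 (add \lnot q4):
                (\lnot q5 \to q5): β-rule — branch into \lnot \lnot q5  //  q5.
                  branch 2.2.2.2.1 (add \lnot \lnot q5):
                    ○ open, literals {q3=false, q4=false, q5=true}.
                  branch 2.2.2.2.2 (add q5):
                    ○ open, literals {q3=false, q4=false, q5=true}.
8 branches closed, 7 open.
Each open branch fixes some atoms; the unmentioned ones are free. Counting distinct full assignments: branch {q3=true, q4=false, q5=false} (q1, q2) contributes 4 new; branch {q1=true, q3=true, q5=false} (q2, q4) contributes 2 new; branch {q3=true, q4=false, q5=false} (q1, q2) contributes 0 new; branch {q1=true, q3=false, q5=true} (q2, q4) contributes 4 new; branch {q1=true, q3=false, q5=true} (q2, q4) contributes 0 new; branch {q3=false, q4=false, q5=true} (q1, q2) contributes 2 new; branch {q3=false, q4=false, q5=true} (q1, q2) contributes 0 new. Total: 12.

12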